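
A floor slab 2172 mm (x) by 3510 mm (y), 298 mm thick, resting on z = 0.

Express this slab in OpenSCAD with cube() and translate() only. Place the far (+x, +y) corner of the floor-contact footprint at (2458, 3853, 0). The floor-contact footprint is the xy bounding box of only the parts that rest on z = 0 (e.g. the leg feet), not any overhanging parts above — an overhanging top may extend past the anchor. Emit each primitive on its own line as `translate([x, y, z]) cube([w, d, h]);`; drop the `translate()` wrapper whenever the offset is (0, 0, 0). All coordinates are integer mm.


translate([286, 343, 0]) cube([2172, 3510, 298]);


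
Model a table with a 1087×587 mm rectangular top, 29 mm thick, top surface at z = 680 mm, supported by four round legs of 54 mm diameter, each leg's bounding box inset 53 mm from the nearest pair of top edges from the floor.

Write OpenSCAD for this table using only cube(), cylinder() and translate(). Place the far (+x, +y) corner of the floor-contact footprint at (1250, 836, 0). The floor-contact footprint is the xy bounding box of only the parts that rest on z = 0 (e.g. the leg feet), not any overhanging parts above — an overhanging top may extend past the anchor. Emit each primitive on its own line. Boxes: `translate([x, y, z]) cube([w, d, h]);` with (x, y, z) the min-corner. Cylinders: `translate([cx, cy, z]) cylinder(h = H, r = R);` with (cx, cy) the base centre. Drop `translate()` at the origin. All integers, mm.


translate([216, 302, 651]) cube([1087, 587, 29]);
translate([296, 382, 0]) cylinder(h = 651, r = 27);
translate([1223, 382, 0]) cylinder(h = 651, r = 27);
translate([296, 809, 0]) cylinder(h = 651, r = 27);
translate([1223, 809, 0]) cylinder(h = 651, r = 27);


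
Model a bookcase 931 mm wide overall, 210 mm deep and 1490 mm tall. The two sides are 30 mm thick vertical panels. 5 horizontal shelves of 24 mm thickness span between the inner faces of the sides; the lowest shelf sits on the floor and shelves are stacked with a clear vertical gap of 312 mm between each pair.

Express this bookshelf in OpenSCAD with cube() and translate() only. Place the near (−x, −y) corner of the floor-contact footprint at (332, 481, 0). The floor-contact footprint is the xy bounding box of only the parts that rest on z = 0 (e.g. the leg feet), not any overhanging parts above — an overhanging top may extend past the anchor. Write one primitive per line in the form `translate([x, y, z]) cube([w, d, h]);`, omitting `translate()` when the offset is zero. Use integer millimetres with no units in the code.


translate([332, 481, 0]) cube([30, 210, 1490]);
translate([1233, 481, 0]) cube([30, 210, 1490]);
translate([362, 481, 0]) cube([871, 210, 24]);
translate([362, 481, 336]) cube([871, 210, 24]);
translate([362, 481, 672]) cube([871, 210, 24]);
translate([362, 481, 1008]) cube([871, 210, 24]);
translate([362, 481, 1344]) cube([871, 210, 24]);


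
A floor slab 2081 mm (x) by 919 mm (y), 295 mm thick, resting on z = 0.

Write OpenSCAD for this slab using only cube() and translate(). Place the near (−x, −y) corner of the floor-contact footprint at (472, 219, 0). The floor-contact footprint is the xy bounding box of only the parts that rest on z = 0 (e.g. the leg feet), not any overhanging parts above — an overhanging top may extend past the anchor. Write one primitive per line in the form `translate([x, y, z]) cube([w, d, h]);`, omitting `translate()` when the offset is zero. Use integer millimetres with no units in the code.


translate([472, 219, 0]) cube([2081, 919, 295]);


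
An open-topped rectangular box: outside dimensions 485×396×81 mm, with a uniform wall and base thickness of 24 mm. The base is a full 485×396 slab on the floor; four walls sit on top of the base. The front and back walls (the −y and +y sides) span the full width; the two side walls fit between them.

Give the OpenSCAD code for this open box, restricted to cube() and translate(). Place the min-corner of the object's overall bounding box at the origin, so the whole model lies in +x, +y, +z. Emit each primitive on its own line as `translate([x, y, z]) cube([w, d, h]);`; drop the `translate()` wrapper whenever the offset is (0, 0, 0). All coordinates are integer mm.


cube([485, 396, 24]);
translate([0, 0, 24]) cube([485, 24, 57]);
translate([0, 372, 24]) cube([485, 24, 57]);
translate([0, 24, 24]) cube([24, 348, 57]);
translate([461, 24, 24]) cube([24, 348, 57]);


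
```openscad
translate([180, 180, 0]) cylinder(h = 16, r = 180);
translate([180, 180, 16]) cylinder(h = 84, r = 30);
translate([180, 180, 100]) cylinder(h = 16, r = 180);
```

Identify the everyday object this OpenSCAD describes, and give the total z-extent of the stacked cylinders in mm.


A spool. The overall height is 116 mm.

Three coaxial cylinders, large–small–large — a spool. Two 16 mm flanges and a 84 mm core give 16 + 84 + 16 = 116 mm.


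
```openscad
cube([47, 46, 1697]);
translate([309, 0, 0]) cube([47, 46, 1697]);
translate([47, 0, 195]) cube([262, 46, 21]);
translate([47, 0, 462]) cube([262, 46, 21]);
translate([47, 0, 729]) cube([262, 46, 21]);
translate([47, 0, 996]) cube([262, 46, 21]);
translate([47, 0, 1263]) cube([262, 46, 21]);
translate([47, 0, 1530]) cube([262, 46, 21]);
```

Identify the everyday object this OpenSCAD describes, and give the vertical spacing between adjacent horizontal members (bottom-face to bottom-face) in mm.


A ladder. The rung spacing is 267 mm.

Two tall 47×46 posts with 6 short bars between them — a ladder. Adjacent rungs sit at z = 195 and z = 462, so the spacing is 462 − 195 = 267 mm.


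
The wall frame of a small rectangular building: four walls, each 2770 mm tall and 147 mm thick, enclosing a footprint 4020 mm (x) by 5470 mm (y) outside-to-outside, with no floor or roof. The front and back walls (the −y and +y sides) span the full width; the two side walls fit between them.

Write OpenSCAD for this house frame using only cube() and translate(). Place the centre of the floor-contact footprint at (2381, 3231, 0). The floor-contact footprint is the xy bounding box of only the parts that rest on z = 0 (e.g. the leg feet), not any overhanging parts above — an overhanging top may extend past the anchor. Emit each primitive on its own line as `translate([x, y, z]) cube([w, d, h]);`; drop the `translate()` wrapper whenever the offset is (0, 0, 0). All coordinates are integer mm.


translate([371, 496, 0]) cube([4020, 147, 2770]);
translate([371, 5819, 0]) cube([4020, 147, 2770]);
translate([371, 643, 0]) cube([147, 5176, 2770]);
translate([4244, 643, 0]) cube([147, 5176, 2770]);


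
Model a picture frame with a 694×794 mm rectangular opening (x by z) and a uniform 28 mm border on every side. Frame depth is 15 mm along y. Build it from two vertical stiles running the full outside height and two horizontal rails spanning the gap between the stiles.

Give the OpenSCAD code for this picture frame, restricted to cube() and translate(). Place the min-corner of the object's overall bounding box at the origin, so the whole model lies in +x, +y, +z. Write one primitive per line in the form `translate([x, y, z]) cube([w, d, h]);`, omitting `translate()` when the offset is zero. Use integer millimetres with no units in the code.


cube([28, 15, 850]);
translate([722, 0, 0]) cube([28, 15, 850]);
translate([28, 0, 0]) cube([694, 15, 28]);
translate([28, 0, 822]) cube([694, 15, 28]);


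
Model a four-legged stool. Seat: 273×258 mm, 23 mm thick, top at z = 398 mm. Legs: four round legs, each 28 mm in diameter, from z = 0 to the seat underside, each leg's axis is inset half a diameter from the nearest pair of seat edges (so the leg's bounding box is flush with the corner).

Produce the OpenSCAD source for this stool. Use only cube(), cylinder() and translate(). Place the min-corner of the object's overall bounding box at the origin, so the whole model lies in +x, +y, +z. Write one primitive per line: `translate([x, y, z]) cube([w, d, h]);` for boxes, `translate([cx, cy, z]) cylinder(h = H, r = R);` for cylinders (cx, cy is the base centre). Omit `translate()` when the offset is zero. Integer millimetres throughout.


translate([0, 0, 375]) cube([273, 258, 23]);
translate([14, 14, 0]) cylinder(h = 375, r = 14);
translate([259, 14, 0]) cylinder(h = 375, r = 14);
translate([14, 244, 0]) cylinder(h = 375, r = 14);
translate([259, 244, 0]) cylinder(h = 375, r = 14);


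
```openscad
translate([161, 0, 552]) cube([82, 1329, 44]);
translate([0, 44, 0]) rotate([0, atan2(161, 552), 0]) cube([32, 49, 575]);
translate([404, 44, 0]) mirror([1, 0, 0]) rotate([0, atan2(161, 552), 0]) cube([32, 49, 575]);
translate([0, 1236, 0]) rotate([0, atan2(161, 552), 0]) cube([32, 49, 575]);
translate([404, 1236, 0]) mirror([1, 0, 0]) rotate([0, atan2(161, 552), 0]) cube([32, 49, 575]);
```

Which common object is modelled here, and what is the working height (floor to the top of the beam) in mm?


A sawhorse. The overall height is 596 mm.

A beam across two mirrored pairs of raked legs — a sawhorse. The beam's underside is at z = 552 (matching the legs' vertical rise in atan2(161, 552)) and the beam is 44 mm tall, so its top is at 552 + 44 = 596 mm. The raked legs top out at the beam's underside, so that is the highest point.


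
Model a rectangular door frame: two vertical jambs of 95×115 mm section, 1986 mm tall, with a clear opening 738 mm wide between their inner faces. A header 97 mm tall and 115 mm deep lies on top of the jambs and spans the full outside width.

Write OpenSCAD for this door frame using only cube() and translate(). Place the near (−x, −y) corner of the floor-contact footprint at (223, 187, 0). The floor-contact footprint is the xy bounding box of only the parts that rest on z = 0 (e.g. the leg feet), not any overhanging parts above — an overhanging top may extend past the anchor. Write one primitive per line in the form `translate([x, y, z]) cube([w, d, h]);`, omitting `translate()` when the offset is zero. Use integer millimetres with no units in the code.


translate([223, 187, 0]) cube([95, 115, 1986]);
translate([1056, 187, 0]) cube([95, 115, 1986]);
translate([223, 187, 1986]) cube([928, 115, 97]);


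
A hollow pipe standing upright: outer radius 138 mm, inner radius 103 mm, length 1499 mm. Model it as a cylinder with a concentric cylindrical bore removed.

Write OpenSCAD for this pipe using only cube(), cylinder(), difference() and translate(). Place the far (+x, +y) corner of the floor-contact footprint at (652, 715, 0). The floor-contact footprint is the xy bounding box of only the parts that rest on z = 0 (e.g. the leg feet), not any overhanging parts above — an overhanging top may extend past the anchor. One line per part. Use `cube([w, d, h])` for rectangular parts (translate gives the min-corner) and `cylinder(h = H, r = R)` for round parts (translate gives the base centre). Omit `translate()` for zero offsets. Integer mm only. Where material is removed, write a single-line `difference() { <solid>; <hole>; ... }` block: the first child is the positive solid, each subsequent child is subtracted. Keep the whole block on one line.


difference() { translate([514, 577, 0]) cylinder(h = 1499, r = 138); translate([514, 577, 0]) cylinder(h = 1499, r = 103); }


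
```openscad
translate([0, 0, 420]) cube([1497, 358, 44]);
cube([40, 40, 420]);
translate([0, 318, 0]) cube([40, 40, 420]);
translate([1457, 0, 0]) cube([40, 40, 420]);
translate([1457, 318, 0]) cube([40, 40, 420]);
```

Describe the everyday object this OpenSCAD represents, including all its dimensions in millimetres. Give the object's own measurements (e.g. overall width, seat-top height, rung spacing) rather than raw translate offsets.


A long wooden bench with a 1497 mm (x) × 358 mm (y) seat, 44 mm thick, its top surface 464 mm above the floor. Four 40 mm square legs at the seat corners, flush with the edges, run from z = 0 to the seat underside.


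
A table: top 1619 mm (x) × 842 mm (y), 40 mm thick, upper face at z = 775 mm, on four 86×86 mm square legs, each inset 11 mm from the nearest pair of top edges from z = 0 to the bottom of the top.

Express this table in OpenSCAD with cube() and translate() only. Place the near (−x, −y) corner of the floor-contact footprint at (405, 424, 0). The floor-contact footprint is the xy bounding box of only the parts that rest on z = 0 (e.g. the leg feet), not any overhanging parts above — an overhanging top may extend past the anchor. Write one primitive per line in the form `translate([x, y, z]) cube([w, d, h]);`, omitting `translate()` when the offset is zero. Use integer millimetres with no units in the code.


// leg_h = 775 - 40 = 735
translate([394, 413, 735]) cube([1619, 842, 40]);
translate([405, 424, 0]) cube([86, 86, 735]);
translate([1916, 424, 0]) cube([86, 86, 735]);
translate([405, 1158, 0]) cube([86, 86, 735]);
translate([1916, 1158, 0]) cube([86, 86, 735]);


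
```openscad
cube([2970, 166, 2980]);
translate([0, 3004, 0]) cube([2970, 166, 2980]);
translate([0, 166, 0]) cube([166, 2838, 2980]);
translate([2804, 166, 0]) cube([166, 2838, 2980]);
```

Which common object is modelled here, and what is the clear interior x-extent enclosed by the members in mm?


A house (or room) frame. The interior width is 2638 mm.

Four 2980 mm walls enclosing a rectangle with no floor or roof — a room or house frame. Outside width is 2970 mm and wall thickness is 166 mm, so the interior width is 2970 − 2 × 166 = 2638 mm.


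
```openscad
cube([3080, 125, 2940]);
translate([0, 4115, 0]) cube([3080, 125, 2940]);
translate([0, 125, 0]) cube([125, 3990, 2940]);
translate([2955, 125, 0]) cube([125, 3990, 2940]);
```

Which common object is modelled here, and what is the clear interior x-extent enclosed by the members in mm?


A house (or room) frame. The interior width is 2830 mm.

Four 2940 mm walls enclosing a rectangle with no floor or roof — a room or house frame. Outside width is 3080 mm and wall thickness is 125 mm, so the interior width is 3080 − 2 × 125 = 2830 mm.


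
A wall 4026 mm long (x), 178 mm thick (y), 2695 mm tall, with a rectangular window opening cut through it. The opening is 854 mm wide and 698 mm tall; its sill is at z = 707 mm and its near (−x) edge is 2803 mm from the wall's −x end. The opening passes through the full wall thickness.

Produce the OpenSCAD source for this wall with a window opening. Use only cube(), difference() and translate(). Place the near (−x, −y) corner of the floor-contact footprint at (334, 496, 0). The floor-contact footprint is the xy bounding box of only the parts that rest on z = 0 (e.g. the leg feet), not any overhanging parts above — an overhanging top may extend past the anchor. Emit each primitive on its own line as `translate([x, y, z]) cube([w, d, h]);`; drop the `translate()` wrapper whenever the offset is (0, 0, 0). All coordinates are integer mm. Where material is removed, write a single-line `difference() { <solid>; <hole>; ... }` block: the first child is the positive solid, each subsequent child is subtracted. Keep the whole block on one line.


difference() { translate([334, 496, 0]) cube([4026, 178, 2695]); translate([3137, 496, 707]) cube([854, 178, 698]); }


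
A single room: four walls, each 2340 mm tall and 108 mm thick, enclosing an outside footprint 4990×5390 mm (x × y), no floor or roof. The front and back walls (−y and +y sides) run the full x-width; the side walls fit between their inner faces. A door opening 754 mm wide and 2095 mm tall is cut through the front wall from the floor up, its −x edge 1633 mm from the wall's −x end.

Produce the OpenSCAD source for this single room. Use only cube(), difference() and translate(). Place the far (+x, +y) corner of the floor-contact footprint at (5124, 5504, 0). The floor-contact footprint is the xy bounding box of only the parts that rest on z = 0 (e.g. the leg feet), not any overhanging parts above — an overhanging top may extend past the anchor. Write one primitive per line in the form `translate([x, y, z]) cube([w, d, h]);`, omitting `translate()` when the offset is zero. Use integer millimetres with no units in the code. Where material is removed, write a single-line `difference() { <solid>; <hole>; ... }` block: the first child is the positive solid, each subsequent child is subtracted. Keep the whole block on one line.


difference() { translate([134, 114, 0]) cube([4990, 108, 2340]); translate([1767, 114, 0]) cube([754, 108, 2095]); }
translate([134, 5396, 0]) cube([4990, 108, 2340]);
translate([134, 222, 0]) cube([108, 5174, 2340]);
translate([5016, 222, 0]) cube([108, 5174, 2340]);


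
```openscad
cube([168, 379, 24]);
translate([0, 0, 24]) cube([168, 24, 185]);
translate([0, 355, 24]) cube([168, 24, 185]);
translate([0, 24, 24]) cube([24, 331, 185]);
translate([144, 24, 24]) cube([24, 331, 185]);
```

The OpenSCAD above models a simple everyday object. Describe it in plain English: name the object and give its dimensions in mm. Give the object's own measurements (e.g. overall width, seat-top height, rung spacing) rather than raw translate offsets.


An open-topped rectangular box: outside dimensions 168×379×209 mm, with a uniform wall and base thickness of 24 mm. The base is a full 168×379 slab on the floor; four walls sit on top of the base. The front and back walls (the −y and +y sides) span the full width; the two side walls fit between them.


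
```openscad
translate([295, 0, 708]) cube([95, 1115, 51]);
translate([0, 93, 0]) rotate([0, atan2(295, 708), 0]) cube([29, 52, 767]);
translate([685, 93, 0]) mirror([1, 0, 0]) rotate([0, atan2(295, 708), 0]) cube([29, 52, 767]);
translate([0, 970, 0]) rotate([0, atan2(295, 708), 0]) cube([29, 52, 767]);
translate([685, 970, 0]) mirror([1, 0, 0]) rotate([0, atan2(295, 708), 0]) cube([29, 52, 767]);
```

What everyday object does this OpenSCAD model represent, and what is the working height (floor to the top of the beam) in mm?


A sawhorse. The overall height is 759 mm.

A beam across two mirrored pairs of raked legs — a sawhorse. The beam's underside is at z = 708 (matching the legs' vertical rise in atan2(295, 708)) and the beam is 51 mm tall, so its top is at 708 + 51 = 759 mm. The raked legs top out at the beam's underside, so that is the highest point.


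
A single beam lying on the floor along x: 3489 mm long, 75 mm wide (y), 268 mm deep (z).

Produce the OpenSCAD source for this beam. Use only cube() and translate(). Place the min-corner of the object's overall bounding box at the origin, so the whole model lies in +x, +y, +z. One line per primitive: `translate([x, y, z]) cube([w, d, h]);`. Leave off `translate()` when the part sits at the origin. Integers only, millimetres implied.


cube([3489, 75, 268]);


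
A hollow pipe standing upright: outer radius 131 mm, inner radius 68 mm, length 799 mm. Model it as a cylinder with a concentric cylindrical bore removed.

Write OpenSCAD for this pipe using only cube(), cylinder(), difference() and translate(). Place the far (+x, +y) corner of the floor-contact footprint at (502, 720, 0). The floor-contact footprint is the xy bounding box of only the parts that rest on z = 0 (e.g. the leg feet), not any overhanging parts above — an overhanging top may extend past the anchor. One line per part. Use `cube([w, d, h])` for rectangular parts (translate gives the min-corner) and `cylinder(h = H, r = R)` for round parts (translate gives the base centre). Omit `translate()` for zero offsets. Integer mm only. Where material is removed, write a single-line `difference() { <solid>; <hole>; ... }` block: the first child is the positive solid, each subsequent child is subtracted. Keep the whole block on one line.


difference() { translate([371, 589, 0]) cylinder(h = 799, r = 131); translate([371, 589, 0]) cylinder(h = 799, r = 68); }


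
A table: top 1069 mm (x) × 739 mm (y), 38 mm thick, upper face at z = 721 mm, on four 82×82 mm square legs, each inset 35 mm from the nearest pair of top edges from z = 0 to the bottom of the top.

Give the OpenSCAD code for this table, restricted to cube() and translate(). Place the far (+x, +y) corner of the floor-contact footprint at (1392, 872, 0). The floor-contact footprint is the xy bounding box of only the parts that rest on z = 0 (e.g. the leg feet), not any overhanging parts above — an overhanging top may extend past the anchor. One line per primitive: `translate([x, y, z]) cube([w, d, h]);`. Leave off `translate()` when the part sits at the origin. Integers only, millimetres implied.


translate([358, 168, 683]) cube([1069, 739, 38]);
translate([393, 203, 0]) cube([82, 82, 683]);
translate([1310, 203, 0]) cube([82, 82, 683]);
translate([393, 790, 0]) cube([82, 82, 683]);
translate([1310, 790, 0]) cube([82, 82, 683]);


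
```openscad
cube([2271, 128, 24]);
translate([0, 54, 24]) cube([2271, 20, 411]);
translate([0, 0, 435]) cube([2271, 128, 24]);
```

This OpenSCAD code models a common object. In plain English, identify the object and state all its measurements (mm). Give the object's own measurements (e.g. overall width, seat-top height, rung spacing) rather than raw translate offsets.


An I-beam lying along x, 2271 mm long. Overall section height 459 mm. Two flanges 128 mm wide (y) and 24 mm thick, one on the floor and one at the top; a web 20 mm thick runs between them, centred on the flange width.


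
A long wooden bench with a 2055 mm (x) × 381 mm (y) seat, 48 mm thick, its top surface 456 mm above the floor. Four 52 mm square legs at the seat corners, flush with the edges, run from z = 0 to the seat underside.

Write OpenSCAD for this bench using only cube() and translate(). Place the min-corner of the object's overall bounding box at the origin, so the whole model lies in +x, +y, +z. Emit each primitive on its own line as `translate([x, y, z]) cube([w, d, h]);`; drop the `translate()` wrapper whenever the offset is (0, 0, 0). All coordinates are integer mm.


// leg_h = 456 − 48 = 408
translate([0, 0, 408]) cube([2055, 381, 48]);
cube([52, 52, 408]);
translate([0, 329, 0]) cube([52, 52, 408]);
translate([2003, 0, 0]) cube([52, 52, 408]);
translate([2003, 329, 0]) cube([52, 52, 408]);


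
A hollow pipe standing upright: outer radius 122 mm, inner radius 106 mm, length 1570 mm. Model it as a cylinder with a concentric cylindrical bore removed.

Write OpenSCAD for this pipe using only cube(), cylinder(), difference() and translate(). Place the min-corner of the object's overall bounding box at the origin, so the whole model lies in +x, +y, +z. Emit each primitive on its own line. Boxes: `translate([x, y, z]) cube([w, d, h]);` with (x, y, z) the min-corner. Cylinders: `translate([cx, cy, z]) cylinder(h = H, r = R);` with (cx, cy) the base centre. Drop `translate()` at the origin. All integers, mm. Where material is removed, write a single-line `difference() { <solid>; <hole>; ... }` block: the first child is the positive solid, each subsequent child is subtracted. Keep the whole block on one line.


difference() { translate([122, 122, 0]) cylinder(h = 1570, r = 122); translate([122, 122, 0]) cylinder(h = 1570, r = 106); }


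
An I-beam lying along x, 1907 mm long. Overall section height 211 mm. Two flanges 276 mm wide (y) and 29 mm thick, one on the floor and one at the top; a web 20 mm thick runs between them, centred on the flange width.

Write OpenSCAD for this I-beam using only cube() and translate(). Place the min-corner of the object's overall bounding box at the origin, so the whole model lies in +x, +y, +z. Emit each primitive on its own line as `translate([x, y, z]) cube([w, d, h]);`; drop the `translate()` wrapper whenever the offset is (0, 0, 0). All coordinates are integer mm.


cube([1907, 276, 29]);
translate([0, 128, 29]) cube([1907, 20, 153]);
translate([0, 0, 182]) cube([1907, 276, 29]);


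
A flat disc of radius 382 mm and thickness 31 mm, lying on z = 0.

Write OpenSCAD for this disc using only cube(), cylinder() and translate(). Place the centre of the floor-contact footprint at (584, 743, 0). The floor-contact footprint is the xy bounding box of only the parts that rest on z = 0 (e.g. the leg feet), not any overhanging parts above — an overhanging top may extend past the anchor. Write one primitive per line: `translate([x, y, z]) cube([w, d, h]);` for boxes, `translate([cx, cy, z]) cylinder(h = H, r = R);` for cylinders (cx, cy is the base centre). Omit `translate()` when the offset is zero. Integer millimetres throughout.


translate([584, 743, 0]) cylinder(h = 31, r = 382);


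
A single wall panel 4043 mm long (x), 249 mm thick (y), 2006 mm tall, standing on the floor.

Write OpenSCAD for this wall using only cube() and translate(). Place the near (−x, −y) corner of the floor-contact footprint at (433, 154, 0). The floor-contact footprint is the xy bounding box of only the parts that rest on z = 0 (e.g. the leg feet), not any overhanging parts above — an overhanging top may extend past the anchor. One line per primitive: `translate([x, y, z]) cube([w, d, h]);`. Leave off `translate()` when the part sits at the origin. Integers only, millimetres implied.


translate([433, 154, 0]) cube([4043, 249, 2006]);


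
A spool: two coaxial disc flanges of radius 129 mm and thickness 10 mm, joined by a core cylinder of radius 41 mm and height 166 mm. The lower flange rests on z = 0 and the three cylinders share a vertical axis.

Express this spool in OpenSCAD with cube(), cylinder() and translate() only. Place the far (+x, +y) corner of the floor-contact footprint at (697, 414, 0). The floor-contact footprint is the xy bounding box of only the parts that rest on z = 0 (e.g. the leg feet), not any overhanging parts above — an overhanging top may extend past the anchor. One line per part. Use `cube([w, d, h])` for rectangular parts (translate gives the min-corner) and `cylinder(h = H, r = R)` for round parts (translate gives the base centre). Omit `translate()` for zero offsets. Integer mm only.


translate([568, 285, 0]) cylinder(h = 10, r = 129);
translate([568, 285, 10]) cylinder(h = 166, r = 41);
translate([568, 285, 176]) cylinder(h = 10, r = 129);


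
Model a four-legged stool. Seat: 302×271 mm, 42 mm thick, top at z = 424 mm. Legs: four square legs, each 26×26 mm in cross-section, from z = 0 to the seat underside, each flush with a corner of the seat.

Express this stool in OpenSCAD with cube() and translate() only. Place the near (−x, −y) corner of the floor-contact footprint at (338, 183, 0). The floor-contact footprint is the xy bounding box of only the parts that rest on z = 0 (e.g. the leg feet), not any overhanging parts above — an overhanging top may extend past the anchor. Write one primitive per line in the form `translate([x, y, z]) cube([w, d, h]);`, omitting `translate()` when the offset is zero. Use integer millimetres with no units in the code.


translate([338, 183, 382]) cube([302, 271, 42]);
translate([338, 183, 0]) cube([26, 26, 382]);
translate([614, 183, 0]) cube([26, 26, 382]);
translate([338, 428, 0]) cube([26, 26, 382]);
translate([614, 428, 0]) cube([26, 26, 382]);


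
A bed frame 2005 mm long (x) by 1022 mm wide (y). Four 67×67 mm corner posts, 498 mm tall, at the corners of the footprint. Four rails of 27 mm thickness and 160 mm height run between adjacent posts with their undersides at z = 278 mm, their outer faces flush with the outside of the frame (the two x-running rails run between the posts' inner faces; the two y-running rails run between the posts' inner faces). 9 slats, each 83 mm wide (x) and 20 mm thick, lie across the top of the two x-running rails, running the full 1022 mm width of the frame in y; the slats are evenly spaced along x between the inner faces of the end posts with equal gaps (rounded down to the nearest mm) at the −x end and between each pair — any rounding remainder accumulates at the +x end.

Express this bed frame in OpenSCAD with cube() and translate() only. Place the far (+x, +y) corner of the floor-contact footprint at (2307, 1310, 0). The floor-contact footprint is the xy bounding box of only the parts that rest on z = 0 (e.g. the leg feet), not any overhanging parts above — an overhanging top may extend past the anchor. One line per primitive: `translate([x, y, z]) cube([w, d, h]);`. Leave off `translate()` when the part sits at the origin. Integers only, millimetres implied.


// slat z = rail_z + rail_h = 278 + 160 = 438
// slat gap = ⌊(1871 − 9·83) / 10⌋ = 112
translate([302, 288, 0]) cube([67, 67, 498]);
translate([302, 1243, 0]) cube([67, 67, 498]);
translate([2240, 288, 0]) cube([67, 67, 498]);
translate([2240, 1243, 0]) cube([67, 67, 498]);
translate([369, 288, 278]) cube([1871, 27, 160]);
translate([369, 1283, 278]) cube([1871, 27, 160]);
translate([302, 355, 278]) cube([27, 888, 160]);
translate([2280, 355, 278]) cube([27, 888, 160]);
translate([481, 288, 438]) cube([83, 1022, 20]);
translate([676, 288, 438]) cube([83, 1022, 20]);
translate([871, 288, 438]) cube([83, 1022, 20]);
translate([1066, 288, 438]) cube([83, 1022, 20]);
translate([1261, 288, 438]) cube([83, 1022, 20]);
translate([1456, 288, 438]) cube([83, 1022, 20]);
translate([1651, 288, 438]) cube([83, 1022, 20]);
translate([1846, 288, 438]) cube([83, 1022, 20]);
translate([2041, 288, 438]) cube([83, 1022, 20]);


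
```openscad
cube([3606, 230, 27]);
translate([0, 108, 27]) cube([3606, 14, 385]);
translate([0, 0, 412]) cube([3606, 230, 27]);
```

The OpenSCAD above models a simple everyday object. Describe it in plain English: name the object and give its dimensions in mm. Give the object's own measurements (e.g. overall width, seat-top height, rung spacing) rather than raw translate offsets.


An I-beam lying along x, 3606 mm long. Overall section height 439 mm. Two flanges 230 mm wide (y) and 27 mm thick, one on the floor and one at the top; a web 14 mm thick runs between them, centred on the flange width.


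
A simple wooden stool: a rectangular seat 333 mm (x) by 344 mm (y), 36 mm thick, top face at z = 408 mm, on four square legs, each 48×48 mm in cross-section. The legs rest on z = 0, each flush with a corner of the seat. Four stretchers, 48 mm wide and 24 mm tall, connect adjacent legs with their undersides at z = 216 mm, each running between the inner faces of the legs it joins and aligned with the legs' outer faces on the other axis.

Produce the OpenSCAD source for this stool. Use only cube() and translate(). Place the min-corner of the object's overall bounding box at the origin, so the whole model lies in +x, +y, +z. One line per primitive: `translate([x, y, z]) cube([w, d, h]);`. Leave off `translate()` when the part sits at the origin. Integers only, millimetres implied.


translate([0, 0, 372]) cube([333, 344, 36]);
cube([48, 48, 372]);
translate([285, 0, 0]) cube([48, 48, 372]);
translate([0, 296, 0]) cube([48, 48, 372]);
translate([285, 296, 0]) cube([48, 48, 372]);
translate([48, 0, 216]) cube([237, 48, 24]);
translate([48, 296, 216]) cube([237, 48, 24]);
translate([0, 48, 216]) cube([48, 248, 24]);
translate([285, 48, 216]) cube([48, 248, 24]);


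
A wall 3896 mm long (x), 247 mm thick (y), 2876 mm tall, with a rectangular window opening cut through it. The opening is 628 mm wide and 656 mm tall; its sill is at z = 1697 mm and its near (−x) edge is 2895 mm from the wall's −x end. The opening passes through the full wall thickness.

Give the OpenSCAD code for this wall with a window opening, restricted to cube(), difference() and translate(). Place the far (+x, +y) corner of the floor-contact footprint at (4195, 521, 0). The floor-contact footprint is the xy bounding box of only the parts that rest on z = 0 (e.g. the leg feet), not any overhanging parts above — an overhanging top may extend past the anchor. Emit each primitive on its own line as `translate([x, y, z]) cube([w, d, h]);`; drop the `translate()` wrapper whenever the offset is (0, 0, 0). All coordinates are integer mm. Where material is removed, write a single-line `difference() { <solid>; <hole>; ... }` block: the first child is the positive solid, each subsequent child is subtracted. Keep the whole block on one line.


difference() { translate([299, 274, 0]) cube([3896, 247, 2876]); translate([3194, 274, 1697]) cube([628, 247, 656]); }


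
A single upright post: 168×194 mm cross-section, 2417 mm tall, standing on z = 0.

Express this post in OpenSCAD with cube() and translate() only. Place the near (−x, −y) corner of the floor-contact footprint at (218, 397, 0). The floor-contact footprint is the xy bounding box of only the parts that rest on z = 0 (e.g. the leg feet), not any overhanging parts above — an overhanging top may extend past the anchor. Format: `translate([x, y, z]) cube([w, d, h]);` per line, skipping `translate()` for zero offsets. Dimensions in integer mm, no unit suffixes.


translate([218, 397, 0]) cube([168, 194, 2417]);


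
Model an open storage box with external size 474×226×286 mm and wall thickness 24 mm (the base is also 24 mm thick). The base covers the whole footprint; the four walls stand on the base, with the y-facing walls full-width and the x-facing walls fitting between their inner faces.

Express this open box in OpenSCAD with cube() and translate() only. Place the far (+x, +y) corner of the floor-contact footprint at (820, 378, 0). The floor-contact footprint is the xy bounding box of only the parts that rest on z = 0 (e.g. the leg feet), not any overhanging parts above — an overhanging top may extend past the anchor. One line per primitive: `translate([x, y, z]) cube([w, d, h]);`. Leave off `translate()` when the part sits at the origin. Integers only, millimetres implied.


translate([346, 152, 0]) cube([474, 226, 24]);
translate([346, 152, 24]) cube([474, 24, 262]);
translate([346, 354, 24]) cube([474, 24, 262]);
translate([346, 176, 24]) cube([24, 178, 262]);
translate([796, 176, 24]) cube([24, 178, 262]);


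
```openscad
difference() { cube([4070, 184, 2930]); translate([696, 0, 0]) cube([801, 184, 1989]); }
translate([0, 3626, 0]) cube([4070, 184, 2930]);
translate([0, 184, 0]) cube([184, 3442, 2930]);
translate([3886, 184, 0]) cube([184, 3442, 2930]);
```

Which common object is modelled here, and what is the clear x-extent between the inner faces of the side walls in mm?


A single room. The interior width is 3702 mm.

Four walls enclosing a rectangle with a door in the front wall — a room. Outside width 4070 minus two 184 mm walls gives 3702 mm.


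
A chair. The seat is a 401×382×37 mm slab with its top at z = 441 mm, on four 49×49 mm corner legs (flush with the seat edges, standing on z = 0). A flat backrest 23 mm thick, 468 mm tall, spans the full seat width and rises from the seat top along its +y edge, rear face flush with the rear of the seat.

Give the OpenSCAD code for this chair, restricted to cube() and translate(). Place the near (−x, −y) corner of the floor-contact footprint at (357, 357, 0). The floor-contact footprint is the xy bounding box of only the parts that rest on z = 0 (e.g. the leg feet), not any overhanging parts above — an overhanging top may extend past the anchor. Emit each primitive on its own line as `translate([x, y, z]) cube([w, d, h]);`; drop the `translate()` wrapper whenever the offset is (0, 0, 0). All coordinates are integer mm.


translate([357, 357, 404]) cube([401, 382, 37]);
translate([357, 357, 0]) cube([49, 49, 404]);
translate([709, 357, 0]) cube([49, 49, 404]);
translate([357, 690, 0]) cube([49, 49, 404]);
translate([709, 690, 0]) cube([49, 49, 404]);
translate([357, 716, 441]) cube([401, 23, 468]);


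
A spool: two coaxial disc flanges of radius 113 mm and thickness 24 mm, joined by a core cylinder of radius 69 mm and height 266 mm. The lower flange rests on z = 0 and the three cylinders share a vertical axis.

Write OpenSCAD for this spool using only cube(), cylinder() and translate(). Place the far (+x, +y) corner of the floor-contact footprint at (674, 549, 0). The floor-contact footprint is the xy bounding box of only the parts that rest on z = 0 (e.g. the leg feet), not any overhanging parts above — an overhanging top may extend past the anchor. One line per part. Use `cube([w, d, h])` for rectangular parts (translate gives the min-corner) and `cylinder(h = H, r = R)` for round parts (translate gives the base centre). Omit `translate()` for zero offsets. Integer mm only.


translate([561, 436, 0]) cylinder(h = 24, r = 113);
translate([561, 436, 24]) cylinder(h = 266, r = 69);
translate([561, 436, 290]) cylinder(h = 24, r = 113);


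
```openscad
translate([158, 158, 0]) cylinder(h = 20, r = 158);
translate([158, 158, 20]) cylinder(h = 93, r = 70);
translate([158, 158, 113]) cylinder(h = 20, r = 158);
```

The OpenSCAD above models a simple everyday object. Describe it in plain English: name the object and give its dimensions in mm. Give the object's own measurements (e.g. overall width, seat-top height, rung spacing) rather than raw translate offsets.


A spool: two coaxial disc flanges of radius 158 mm and thickness 20 mm, joined by a core cylinder of radius 70 mm and height 93 mm. The lower flange rests on z = 0 and the three cylinders share a vertical axis.


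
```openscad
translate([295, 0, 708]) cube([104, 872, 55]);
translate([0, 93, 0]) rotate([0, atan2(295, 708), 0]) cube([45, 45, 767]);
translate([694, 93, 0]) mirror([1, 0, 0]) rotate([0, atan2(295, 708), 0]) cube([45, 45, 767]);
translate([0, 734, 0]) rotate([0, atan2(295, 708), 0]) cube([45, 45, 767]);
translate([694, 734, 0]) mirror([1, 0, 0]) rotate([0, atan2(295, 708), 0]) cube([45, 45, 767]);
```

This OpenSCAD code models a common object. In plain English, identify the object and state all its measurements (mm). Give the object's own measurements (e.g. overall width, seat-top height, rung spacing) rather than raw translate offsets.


A sawhorse. A 104×872×55 mm beam (x, y, z) sits on two A-frame leg pairs. Each pair is two raked legs of 45×45 mm section (45 mm along y) splaying symmetrically in x. Each leg rises 708 mm vertically over 295 mm of horizontal reach and is 767 mm long along its own axis. Every leg's outer bottom edge rests on the floor and its outer top edge meets a bottom edge of the beam — the left legs (tilting toward +x) meet the beam's −x bottom edge, the right legs (their mirror images, tilting toward −x) meet its +x bottom edge — so the leg tops tuck under the beam, the beam's underside is 708 mm above the floor, and the feet are 694 mm apart outside-to-outside with the beam centred between them. The two leg pairs are set in 93 mm from either end of the beam.


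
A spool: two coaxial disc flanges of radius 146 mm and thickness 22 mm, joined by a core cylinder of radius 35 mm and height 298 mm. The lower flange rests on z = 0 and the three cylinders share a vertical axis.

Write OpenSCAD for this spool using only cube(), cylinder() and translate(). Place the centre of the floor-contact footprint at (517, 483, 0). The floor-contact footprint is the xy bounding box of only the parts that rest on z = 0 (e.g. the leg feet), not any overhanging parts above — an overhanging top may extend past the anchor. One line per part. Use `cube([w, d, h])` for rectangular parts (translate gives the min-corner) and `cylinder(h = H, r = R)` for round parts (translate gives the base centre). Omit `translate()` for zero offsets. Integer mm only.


translate([517, 483, 0]) cylinder(h = 22, r = 146);
translate([517, 483, 22]) cylinder(h = 298, r = 35);
translate([517, 483, 320]) cylinder(h = 22, r = 146);


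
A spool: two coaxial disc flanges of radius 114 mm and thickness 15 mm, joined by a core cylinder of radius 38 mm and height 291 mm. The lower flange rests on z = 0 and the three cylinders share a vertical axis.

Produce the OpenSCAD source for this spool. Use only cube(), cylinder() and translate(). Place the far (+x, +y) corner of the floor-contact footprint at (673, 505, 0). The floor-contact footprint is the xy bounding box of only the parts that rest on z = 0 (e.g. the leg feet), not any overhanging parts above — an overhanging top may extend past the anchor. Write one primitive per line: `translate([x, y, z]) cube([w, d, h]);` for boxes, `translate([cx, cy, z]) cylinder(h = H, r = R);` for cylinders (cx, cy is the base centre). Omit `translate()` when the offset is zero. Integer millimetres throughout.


translate([559, 391, 0]) cylinder(h = 15, r = 114);
translate([559, 391, 15]) cylinder(h = 291, r = 38);
translate([559, 391, 306]) cylinder(h = 15, r = 114);
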